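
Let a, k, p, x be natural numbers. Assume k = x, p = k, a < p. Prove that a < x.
p = k and k = x, thus p = x. a < p, so a < x.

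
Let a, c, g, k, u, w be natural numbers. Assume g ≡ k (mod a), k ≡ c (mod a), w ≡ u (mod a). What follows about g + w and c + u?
g + w ≡ c + u (mod a)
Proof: g ≡ k (mod a) and k ≡ c (mod a), so g ≡ c (mod a). Since w ≡ u (mod a), by adding congruences, g + w ≡ c + u (mod a).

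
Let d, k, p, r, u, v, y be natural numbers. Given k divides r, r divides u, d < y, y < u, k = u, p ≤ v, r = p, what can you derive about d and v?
d < v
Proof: Because k = u and k divides r, u divides r. Since r divides u, u = r. Since r = p, u = p. Since y < u, y < p. Since p ≤ v, y < v. Since d < y, d < v.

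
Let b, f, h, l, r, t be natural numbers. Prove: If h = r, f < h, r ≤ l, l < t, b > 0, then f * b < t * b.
h = r and f < h, thus f < r. r ≤ l and l < t, thus r < t. f < r, so f < t. Combining with b > 0, by multiplying by a positive, f * b < t * b.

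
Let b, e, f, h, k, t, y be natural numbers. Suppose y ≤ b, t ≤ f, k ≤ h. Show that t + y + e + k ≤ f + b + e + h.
t ≤ f and y ≤ b, so t + y ≤ f + b. Then t + y + e ≤ f + b + e. k ≤ h, so t + y + e + k ≤ f + b + e + h.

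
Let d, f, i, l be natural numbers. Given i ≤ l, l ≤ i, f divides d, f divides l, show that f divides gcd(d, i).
l ≤ i and i ≤ l, hence l = i. f divides l, so f divides i. Since f divides d, f divides gcd(d, i).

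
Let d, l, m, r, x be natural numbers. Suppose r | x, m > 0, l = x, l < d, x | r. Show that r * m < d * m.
x | r and r | x, hence x = r. Since l = x, l = r. Since l < d, r < d. m > 0, so r * m < d * m.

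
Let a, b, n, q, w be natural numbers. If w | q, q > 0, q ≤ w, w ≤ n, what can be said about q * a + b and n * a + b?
q * a + b ≤ n * a + b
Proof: w | q and q > 0, hence w ≤ q. From q ≤ w, w = q. w ≤ n, so q ≤ n. Then q * a ≤ n * a. Then q * a + b ≤ n * a + b.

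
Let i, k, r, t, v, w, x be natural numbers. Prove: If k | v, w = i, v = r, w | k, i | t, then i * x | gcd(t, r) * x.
w | k and k | v, hence w | v. w = i, so i | v. Since v = r, i | r. i | t, so i | gcd(t, r). Then i * x | gcd(t, r) * x.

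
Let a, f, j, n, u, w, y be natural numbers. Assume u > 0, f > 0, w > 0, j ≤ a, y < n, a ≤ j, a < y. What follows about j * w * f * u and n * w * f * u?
j * w * f * u < n * w * f * u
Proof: a ≤ j and j ≤ a, thus a = j. Because a < y and y < n, a < n. a = j, so j < n. w > 0, so j * w < n * w. Since f > 0, j * w * f < n * w * f. u > 0, so j * w * f * u < n * w * f * u.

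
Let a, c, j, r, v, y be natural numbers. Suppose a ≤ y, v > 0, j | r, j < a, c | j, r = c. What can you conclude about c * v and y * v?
c * v < y * v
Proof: Since r = c and j | r, j | c. From c | j, j = c. From j < a and a ≤ y, j < y. j = c, so c < y. v > 0, so c * v < y * v.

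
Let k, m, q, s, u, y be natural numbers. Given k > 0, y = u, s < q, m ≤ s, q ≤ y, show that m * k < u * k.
s < q and q ≤ y, so s < y. y = u, so s < u. Since m ≤ s, m < u. k > 0, so m * k < u * k.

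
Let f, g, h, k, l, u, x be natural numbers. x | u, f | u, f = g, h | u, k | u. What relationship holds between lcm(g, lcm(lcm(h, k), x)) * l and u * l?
lcm(g, lcm(lcm(h, k), x)) * l | u * l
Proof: Since f = g and f | u, g | u. Since h | u and k | u, lcm(h, k) | u. Since x | u, lcm(lcm(h, k), x) | u. Since g | u, lcm(g, lcm(lcm(h, k), x)) | u. Then lcm(g, lcm(lcm(h, k), x)) * l | u * l.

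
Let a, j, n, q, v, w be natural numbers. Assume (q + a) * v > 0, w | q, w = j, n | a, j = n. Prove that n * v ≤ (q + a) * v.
Since w = j and j = n, w = n. Since w | q, n | q. Because n | a, n | q + a. Then n * v | (q + a) * v. (q + a) * v > 0, so n * v ≤ (q + a) * v.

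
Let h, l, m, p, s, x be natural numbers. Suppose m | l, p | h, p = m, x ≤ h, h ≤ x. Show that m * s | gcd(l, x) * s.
Since h ≤ x and x ≤ h, h = x. Since p = m and p | h, m | h. Since h = x, m | x. Since m | l, m | gcd(l, x). Then m * s | gcd(l, x) * s.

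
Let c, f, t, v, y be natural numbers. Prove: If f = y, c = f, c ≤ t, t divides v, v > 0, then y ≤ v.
c = f and c ≤ t, thus f ≤ t. Since f = y, y ≤ t. From t divides v and v > 0, t ≤ v. y ≤ t, so y ≤ v.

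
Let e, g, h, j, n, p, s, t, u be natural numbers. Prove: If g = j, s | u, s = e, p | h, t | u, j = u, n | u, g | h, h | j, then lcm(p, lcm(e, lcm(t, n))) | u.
g = j and g | h, hence j | h. Since h | j, h = j. j = u, so h = u. p | h, so p | u. Because s = e and s | u, e | u. Because t | u and n | u, lcm(t, n) | u. e | u, so lcm(e, lcm(t, n)) | u. p | u, so lcm(p, lcm(e, lcm(t, n))) | u.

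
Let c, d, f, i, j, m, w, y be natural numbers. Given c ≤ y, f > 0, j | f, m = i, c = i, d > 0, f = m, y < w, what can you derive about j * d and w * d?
j * d < w * d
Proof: f = m and m = i, so f = i. j | f and f > 0, hence j ≤ f. f = i, so j ≤ i. c ≤ y and y < w, therefore c < w. Since c = i, i < w. From j ≤ i, j < w. d > 0, so j * d < w * d.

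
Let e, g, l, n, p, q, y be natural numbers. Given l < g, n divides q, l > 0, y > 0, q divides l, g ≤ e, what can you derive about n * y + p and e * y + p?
n * y + p < e * y + p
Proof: From n divides q and q divides l, n divides l. l > 0, so n ≤ l. l < g and g ≤ e, hence l < e. Since n ≤ l, n < e. Combining with y > 0, by multiplying by a positive, n * y < e * y. Then n * y + p < e * y + p.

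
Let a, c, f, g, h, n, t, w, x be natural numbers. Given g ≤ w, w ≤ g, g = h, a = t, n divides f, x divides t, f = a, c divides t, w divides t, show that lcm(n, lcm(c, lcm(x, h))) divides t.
f = a and a = t, thus f = t. n divides f, so n divides t. w ≤ g and g ≤ w, thus w = g. Since g = h, w = h. Since w divides t, h divides t. x divides t, so lcm(x, h) divides t. c divides t, so lcm(c, lcm(x, h)) divides t. n divides t, so lcm(n, lcm(c, lcm(x, h))) divides t.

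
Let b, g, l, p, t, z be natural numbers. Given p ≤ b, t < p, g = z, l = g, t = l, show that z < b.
From t = l and l = g, t = g. t < p, so g < p. p ≤ b, so g < b. g = z, so z < b.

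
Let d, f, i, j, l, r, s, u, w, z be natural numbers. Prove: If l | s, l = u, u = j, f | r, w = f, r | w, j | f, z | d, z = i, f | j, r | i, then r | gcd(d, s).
z = i and z | d, so i | d. Since r | i, r | d. Because j | f and f | j, j = f. Because u = j, u = f. w = f and r | w, therefore r | f. Since f | r, f = r. Since u = f, u = r. From l = u and l | s, u | s. Because u = r, r | s. r | d, so r | gcd(d, s).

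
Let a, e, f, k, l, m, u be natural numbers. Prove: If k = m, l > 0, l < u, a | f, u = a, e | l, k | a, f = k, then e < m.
f = k and a | f, so a | k. Because k | a, a = k. k = m, so a = m. From e | l and l > 0, e ≤ l. Since u = a and l < u, l < a. Since e ≤ l, e < a. Since a = m, e < m.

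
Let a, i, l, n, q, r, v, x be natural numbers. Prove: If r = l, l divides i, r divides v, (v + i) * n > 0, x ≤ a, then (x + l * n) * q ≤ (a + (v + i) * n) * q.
r = l and r divides v, so l divides v. Because l divides i, l divides v + i. Then l * n divides (v + i) * n. Since (v + i) * n > 0, l * n ≤ (v + i) * n. Since x ≤ a, x + l * n ≤ a + (v + i) * n. By multiplying by a non-negative, (x + l * n) * q ≤ (a + (v + i) * n) * q.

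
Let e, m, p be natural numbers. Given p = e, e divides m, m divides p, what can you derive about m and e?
m = e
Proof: p = e and m divides p, hence m divides e. Since e divides m, m = e.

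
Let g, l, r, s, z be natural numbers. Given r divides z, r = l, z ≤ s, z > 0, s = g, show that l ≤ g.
r divides z and z > 0, so r ≤ z. Since r = l, l ≤ z. s = g and z ≤ s, therefore z ≤ g. l ≤ z, so l ≤ g.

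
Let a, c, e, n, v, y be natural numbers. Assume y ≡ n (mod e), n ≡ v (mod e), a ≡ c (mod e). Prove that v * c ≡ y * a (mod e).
y ≡ n (mod e) and n ≡ v (mod e), thus y ≡ v (mod e). Since a ≡ c (mod e), y * a ≡ v * c (mod e). Then v * c ≡ y * a (mod e).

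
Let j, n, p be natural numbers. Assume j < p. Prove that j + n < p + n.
j < p. By adding to both sides, j + n < p + n.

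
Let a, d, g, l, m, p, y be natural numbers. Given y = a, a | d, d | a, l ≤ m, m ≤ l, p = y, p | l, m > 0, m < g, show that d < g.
a | d and d | a, so a = d. y = a, so y = d. Because l ≤ m and m ≤ l, l = m. p = y and p | l, thus y | l. l = m, so y | m. m > 0, so y ≤ m. y = d, so d ≤ m. Since m < g, d < g.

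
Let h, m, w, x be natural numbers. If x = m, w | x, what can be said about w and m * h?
w | m * h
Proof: x = m and w | x, thus w | m. Then w | m * h.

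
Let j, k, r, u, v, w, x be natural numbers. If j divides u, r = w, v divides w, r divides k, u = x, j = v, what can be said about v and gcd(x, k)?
v divides gcd(x, k)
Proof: Because j = v and j divides u, v divides u. u = x, so v divides x. r = w and r divides k, so w divides k. Since v divides w, v divides k. v divides x, so v divides gcd(x, k).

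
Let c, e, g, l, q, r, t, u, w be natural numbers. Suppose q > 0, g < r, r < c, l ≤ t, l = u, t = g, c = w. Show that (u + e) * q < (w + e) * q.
l = u and l ≤ t, so u ≤ t. Since t = g, u ≤ g. g < r and r < c, therefore g < c. c = w, so g < w. Since u ≤ g, u < w. Then u + e < w + e. Since q > 0, (u + e) * q < (w + e) * q.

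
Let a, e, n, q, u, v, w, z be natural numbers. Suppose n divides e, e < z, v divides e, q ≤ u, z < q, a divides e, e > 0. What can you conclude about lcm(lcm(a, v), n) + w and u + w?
lcm(lcm(a, v), n) + w < u + w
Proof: Because a divides e and v divides e, lcm(a, v) divides e. n divides e, so lcm(lcm(a, v), n) divides e. Since e > 0, lcm(lcm(a, v), n) ≤ e. Because z < q and q ≤ u, z < u. e < z, so e < u. Since lcm(lcm(a, v), n) ≤ e, lcm(lcm(a, v), n) < u. Then lcm(lcm(a, v), n) + w < u + w.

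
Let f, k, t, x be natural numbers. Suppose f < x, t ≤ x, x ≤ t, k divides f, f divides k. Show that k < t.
f divides k and k divides f, hence f = k. x ≤ t and t ≤ x, hence x = t. Since f < x, f < t. f = k, so k < t.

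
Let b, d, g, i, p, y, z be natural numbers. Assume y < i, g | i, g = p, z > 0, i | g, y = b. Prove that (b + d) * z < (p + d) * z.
Because i | g and g | i, i = g. g = p, so i = p. y < i, so y < p. y = b, so b < p. Then b + d < p + d. From z > 0, (b + d) * z < (p + d) * z.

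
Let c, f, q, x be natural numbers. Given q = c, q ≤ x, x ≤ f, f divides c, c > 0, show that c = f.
f divides c and c > 0, so f ≤ c. q = c and q ≤ x, thus c ≤ x. Since x ≤ f, c ≤ f. f ≤ c, so f = c. Then c = f.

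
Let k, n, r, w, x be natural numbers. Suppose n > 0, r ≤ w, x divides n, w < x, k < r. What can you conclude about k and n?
k < n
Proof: r ≤ w and w < x, hence r < x. Since x divides n and n > 0, x ≤ n. r < x, so r < n. From k < r, k < n.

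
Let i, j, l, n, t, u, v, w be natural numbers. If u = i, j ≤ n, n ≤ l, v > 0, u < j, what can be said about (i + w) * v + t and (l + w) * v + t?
(i + w) * v + t < (l + w) * v + t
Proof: u < j and j ≤ n, thus u < n. Because n ≤ l, u < l. Since u = i, i < l. Then i + w < l + w. Since v > 0, by multiplying by a positive, (i + w) * v < (l + w) * v. Then (i + w) * v + t < (l + w) * v + t.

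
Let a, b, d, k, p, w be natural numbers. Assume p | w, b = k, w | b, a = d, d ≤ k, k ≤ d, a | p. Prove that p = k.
b = k and w | b, hence w | k. p | w, so p | k. d ≤ k and k ≤ d, so d = k. Because a = d, a = k. Because a | p, k | p. Since p | k, p = k.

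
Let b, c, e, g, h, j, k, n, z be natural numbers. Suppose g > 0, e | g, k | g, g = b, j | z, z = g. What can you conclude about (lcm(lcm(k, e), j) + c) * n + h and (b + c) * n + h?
(lcm(lcm(k, e), j) + c) * n + h ≤ (b + c) * n + h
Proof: k | g and e | g, therefore lcm(k, e) | g. Because z = g and j | z, j | g. Because lcm(k, e) | g, lcm(lcm(k, e), j) | g. Since g > 0, lcm(lcm(k, e), j) ≤ g. Since g = b, lcm(lcm(k, e), j) ≤ b. Then lcm(lcm(k, e), j) + c ≤ b + c. Then (lcm(lcm(k, e), j) + c) * n ≤ (b + c) * n. Then (lcm(lcm(k, e), j) + c) * n + h ≤ (b + c) * n + h.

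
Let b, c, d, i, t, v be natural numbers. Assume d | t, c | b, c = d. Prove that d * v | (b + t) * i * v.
c = d and c | b, so d | b. d | t, so d | b + t. Then d | (b + t) * i. Then d * v | (b + t) * i * v.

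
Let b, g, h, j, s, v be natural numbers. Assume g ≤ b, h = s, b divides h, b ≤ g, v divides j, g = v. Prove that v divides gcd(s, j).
b ≤ g and g ≤ b, therefore b = g. g = v, so b = v. b divides h, so v divides h. h = s, so v divides s. v divides j, so v divides gcd(s, j).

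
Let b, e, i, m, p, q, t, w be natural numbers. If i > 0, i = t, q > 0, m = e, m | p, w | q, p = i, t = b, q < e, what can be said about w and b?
w < b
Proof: i = t and t = b, thus i = b. w | q and q > 0, therefore w ≤ q. Since q < e, w < e. m = e and m | p, thus e | p. Since p = i, e | i. Since i > 0, e ≤ i. Since w < e, w < i. Since i = b, w < b.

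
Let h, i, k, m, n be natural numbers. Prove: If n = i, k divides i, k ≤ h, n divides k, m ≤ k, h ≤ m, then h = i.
n = i and n divides k, thus i divides k. From k divides i, i = k. h ≤ m and m ≤ k, thus h ≤ k. From k ≤ h, k = h. i = k, so i = h. Then h = i.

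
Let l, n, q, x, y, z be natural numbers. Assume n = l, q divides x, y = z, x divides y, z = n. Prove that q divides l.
Because z = n and n = l, z = l. y = z and x divides y, so x divides z. Since q divides x, q divides z. Since z = l, q divides l.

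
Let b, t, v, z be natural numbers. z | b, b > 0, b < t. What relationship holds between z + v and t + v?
z + v < t + v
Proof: Since z | b and b > 0, z ≤ b. b < t, so z < t. Then z + v < t + v.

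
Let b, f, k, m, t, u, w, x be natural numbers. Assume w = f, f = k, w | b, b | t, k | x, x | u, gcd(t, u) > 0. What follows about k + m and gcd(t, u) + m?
k + m ≤ gcd(t, u) + m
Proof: Because w = f and f = k, w = k. Since w | b, k | b. Since b | t, k | t. k | x and x | u, hence k | u. Since k | t, k | gcd(t, u). From gcd(t, u) > 0, k ≤ gcd(t, u). Then k + m ≤ gcd(t, u) + m.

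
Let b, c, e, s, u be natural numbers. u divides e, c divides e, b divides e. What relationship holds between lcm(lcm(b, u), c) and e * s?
lcm(lcm(b, u), c) divides e * s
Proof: Because b divides e and u divides e, lcm(b, u) divides e. c divides e, so lcm(lcm(b, u), c) divides e. Then lcm(lcm(b, u), c) divides e * s.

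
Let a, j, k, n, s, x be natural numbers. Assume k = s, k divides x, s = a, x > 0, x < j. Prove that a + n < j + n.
k = s and s = a, hence k = a. k divides x and x > 0, therefore k ≤ x. Since x < j, k < j. Because k = a, a < j. Then a + n < j + n.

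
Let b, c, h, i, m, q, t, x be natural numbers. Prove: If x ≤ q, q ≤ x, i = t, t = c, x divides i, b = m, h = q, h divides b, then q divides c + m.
x ≤ q and q ≤ x, thus x = q. Because i = t and t = c, i = c. Since x divides i, x divides c. Since x = q, q divides c. Because h = q and h divides b, q divides b. Since b = m, q divides m. q divides c, so q divides c + m.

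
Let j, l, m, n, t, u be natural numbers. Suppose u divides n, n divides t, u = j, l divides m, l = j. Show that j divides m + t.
l = j and l divides m, so j divides m. Because u divides n and n divides t, u divides t. Since u = j, j divides t. From j divides m, j divides m + t.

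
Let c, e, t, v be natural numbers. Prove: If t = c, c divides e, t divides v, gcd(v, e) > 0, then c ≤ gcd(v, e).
t = c and t divides v, thus c divides v. c divides e, so c divides gcd(v, e). gcd(v, e) > 0, so c ≤ gcd(v, e).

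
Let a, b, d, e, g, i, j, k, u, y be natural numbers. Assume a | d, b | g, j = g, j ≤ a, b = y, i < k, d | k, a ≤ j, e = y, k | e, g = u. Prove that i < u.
e = y and k | e, thus k | y. From b = y and b | g, y | g. Because k | y, k | g. a ≤ j and j ≤ a, hence a = j. j = g, so a = g. a | d and d | k, therefore a | k. a = g, so g | k. Since k | g, k = g. Since g = u, k = u. i < k, so i < u.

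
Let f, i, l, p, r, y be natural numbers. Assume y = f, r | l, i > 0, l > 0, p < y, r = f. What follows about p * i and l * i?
p * i < l * i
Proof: Since y = f and p < y, p < f. r = f and r | l, thus f | l. Since l > 0, f ≤ l. p < f, so p < l. i > 0, so p * i < l * i.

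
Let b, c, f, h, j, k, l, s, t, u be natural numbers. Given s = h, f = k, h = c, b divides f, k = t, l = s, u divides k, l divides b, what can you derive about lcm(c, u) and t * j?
lcm(c, u) divides t * j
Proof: From l = s and s = h, l = h. l divides b and b divides f, thus l divides f. Since l = h, h divides f. Since f = k, h divides k. h = c, so c divides k. Since u divides k, lcm(c, u) divides k. k = t, so lcm(c, u) divides t. Then lcm(c, u) divides t * j.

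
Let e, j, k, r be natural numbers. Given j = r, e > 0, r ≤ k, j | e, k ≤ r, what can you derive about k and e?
k ≤ e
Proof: Because r ≤ k and k ≤ r, r = k. Since j = r, j = k. Because j | e and e > 0, j ≤ e. Since j = k, k ≤ e.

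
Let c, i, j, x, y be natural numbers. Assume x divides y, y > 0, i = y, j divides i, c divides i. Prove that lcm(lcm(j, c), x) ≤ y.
j divides i and c divides i, so lcm(j, c) divides i. i = y, so lcm(j, c) divides y. Since x divides y, lcm(lcm(j, c), x) divides y. y > 0, so lcm(lcm(j, c), x) ≤ y.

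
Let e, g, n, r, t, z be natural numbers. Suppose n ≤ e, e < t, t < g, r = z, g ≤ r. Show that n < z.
Since r = z and g ≤ r, g ≤ z. Since t < g, t < z. From e < t, e < z. n ≤ e, so n < z.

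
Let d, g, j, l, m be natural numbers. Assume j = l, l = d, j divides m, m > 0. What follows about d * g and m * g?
d * g ≤ m * g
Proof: j = l and l = d, therefore j = d. j divides m and m > 0, hence j ≤ m. Since j = d, d ≤ m. By multiplying by a non-negative, d * g ≤ m * g.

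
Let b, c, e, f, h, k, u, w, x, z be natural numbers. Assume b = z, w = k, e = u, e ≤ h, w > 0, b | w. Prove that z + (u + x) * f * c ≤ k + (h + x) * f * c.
b | w and w > 0, so b ≤ w. Since w = k, b ≤ k. Since b = z, z ≤ k. Because e = u and e ≤ h, u ≤ h. Then u + x ≤ h + x. Then (u + x) * f ≤ (h + x) * f. Then (u + x) * f * c ≤ (h + x) * f * c. z ≤ k, so z + (u + x) * f * c ≤ k + (h + x) * f * c.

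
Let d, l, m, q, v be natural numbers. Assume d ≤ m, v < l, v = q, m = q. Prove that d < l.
m = q and d ≤ m, thus d ≤ q. From v = q and v < l, q < l. Because d ≤ q, d < l.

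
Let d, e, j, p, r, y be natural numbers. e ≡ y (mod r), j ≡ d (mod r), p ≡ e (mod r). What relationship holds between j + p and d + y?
j + p ≡ d + y (mod r)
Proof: p ≡ e (mod r) and e ≡ y (mod r), therefore p ≡ y (mod r). Since j ≡ d (mod r), j + p ≡ d + y (mod r).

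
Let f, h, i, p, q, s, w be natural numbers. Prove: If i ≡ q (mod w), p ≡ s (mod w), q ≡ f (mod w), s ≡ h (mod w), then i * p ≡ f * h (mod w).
From i ≡ q (mod w) and q ≡ f (mod w), i ≡ f (mod w). Because p ≡ s (mod w) and s ≡ h (mod w), p ≡ h (mod w). Combining with i ≡ f (mod w), by multiplying congruences, i * p ≡ f * h (mod w).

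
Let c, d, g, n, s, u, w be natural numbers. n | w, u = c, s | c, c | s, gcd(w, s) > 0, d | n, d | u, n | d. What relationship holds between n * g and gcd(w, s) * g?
n * g ≤ gcd(w, s) * g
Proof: From c | s and s | c, c = s. u = c, so u = s. d | n and n | d, hence d = n. d | u, so n | u. Because u = s, n | s. Because n | w, n | gcd(w, s). gcd(w, s) > 0, so n ≤ gcd(w, s). Then n * g ≤ gcd(w, s) * g.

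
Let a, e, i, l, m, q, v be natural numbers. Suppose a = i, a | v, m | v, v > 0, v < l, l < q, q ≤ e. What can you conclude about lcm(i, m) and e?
lcm(i, m) < e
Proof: a = i and a | v, therefore i | v. m | v, so lcm(i, m) | v. v > 0, so lcm(i, m) ≤ v. v < l, so lcm(i, m) < l. Since l < q and q ≤ e, l < e. lcm(i, m) < l, so lcm(i, m) < e.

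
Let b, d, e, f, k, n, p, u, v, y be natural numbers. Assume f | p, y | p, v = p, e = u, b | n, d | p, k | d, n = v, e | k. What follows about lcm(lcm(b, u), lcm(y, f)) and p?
lcm(lcm(b, u), lcm(y, f)) | p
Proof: n = v and v = p, hence n = p. b | n, so b | p. e | k and k | d, therefore e | d. Since e = u, u | d. d | p, so u | p. Since b | p, lcm(b, u) | p. Because y | p and f | p, lcm(y, f) | p. lcm(b, u) | p, so lcm(lcm(b, u), lcm(y, f)) | p.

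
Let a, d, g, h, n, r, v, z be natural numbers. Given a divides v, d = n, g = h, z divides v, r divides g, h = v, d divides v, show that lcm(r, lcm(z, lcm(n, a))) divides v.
Because g = h and h = v, g = v. From r divides g, r divides v. d = n and d divides v, therefore n divides v. a divides v, so lcm(n, a) divides v. z divides v, so lcm(z, lcm(n, a)) divides v. Since r divides v, lcm(r, lcm(z, lcm(n, a))) divides v.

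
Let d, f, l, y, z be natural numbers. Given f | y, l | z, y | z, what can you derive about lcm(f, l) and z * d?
lcm(f, l) | z * d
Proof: Since f | y and y | z, f | z. From l | z, lcm(f, l) | z. Then lcm(f, l) | z * d.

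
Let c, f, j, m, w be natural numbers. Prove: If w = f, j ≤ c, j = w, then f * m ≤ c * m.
Since j = w and j ≤ c, w ≤ c. From w = f, f ≤ c. Then f * m ≤ c * m.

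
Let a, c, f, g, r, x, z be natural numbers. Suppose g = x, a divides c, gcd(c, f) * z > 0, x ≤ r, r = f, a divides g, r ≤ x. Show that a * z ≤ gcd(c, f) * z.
Because x ≤ r and r ≤ x, x = r. r = f, so x = f. From g = x and a divides g, a divides x. x = f, so a divides f. a divides c, so a divides gcd(c, f). Then a * z divides gcd(c, f) * z. gcd(c, f) * z > 0, so a * z ≤ gcd(c, f) * z.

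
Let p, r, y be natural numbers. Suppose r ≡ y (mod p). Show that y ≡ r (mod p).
r ≡ y (mod p). By symmetry, y ≡ r (mod p).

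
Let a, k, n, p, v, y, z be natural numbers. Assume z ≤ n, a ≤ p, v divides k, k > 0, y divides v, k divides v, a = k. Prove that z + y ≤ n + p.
Since v divides k and k divides v, v = k. Since y divides v, y divides k. Since k > 0, y ≤ k. a = k and a ≤ p, therefore k ≤ p. y ≤ k, so y ≤ p. z ≤ n, so z + y ≤ n + p.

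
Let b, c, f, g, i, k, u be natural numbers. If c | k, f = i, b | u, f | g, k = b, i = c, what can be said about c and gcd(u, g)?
c | gcd(u, g)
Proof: Since k = b and c | k, c | b. b | u, so c | u. From f = i and f | g, i | g. i = c, so c | g. Since c | u, c | gcd(u, g).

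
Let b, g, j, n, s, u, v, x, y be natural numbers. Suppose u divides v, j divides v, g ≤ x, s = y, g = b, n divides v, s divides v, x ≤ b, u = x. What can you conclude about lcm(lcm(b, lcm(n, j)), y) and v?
lcm(lcm(b, lcm(n, j)), y) divides v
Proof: Because g = b and g ≤ x, b ≤ x. x ≤ b, so x = b. Since u = x, u = b. Since u divides v, b divides v. n divides v and j divides v, hence lcm(n, j) divides v. Since b divides v, lcm(b, lcm(n, j)) divides v. From s = y and s divides v, y divides v. Since lcm(b, lcm(n, j)) divides v, lcm(lcm(b, lcm(n, j)), y) divides v.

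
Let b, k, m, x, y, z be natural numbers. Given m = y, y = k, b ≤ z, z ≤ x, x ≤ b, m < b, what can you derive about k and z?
k < z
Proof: m = y and y = k, hence m = k. Since z ≤ x and x ≤ b, z ≤ b. Since b ≤ z, b = z. m < b, so m < z. m = k, so k < z.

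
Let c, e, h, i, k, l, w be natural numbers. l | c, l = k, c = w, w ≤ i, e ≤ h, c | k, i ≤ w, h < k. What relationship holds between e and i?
e < i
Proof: Because w ≤ i and i ≤ w, w = i. l = k and l | c, thus k | c. From c | k, k = c. From c = w, k = w. Since e ≤ h and h < k, e < k. k = w, so e < w. Since w = i, e < i.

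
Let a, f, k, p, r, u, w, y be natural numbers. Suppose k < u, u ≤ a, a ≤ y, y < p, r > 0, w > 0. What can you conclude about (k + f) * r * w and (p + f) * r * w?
(k + f) * r * w < (p + f) * r * w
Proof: Because k < u and u ≤ a, k < a. Because a ≤ y, k < y. y < p, so k < p. Then k + f < p + f. Combining with r > 0, by multiplying by a positive, (k + f) * r < (p + f) * r. Since w > 0, by multiplying by a positive, (k + f) * r * w < (p + f) * r * w.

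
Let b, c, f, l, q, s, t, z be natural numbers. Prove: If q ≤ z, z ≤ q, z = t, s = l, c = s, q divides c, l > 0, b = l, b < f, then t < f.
q ≤ z and z ≤ q, thus q = z. From z = t, q = t. c = s and q divides c, thus q divides s. Since s = l, q divides l. Since l > 0, q ≤ l. Since q = t, t ≤ l. b = l and b < f, therefore l < f. Because t ≤ l, t < f.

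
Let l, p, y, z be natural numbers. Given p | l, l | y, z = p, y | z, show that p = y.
p | l and l | y, thus p | y. Since z = p and y | z, y | p. Since p | y, p = y.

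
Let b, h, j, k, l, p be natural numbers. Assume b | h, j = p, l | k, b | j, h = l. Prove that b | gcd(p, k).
Since j = p and b | j, b | p. h = l and b | h, so b | l. Since l | k, b | k. Since b | p, b | gcd(p, k).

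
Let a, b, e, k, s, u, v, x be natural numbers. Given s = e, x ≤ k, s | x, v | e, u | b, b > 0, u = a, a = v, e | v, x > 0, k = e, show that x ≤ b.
v | e and e | v, hence v = e. s = e and s | x, therefore e | x. Since x > 0, e ≤ x. From k = e and x ≤ k, x ≤ e. Since e ≤ x, e = x. Since v = e, v = x. From u = a and a = v, u = v. Since u | b, v | b. Since b > 0, v ≤ b. From v = x, x ≤ b.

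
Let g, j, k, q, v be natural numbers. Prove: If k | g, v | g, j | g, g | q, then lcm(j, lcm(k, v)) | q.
k | g and v | g, so lcm(k, v) | g. Since j | g, lcm(j, lcm(k, v)) | g. Because g | q, lcm(j, lcm(k, v)) | q.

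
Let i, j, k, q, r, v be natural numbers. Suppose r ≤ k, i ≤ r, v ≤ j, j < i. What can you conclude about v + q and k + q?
v + q < k + q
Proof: Because v ≤ j and j < i, v < i. Since i ≤ r, v < r. r ≤ k, so v < k. Then v + q < k + q.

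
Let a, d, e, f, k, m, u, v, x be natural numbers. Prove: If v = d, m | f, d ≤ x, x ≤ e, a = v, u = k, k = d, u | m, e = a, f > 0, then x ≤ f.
e = a and a = v, thus e = v. Since v = d, e = d. x ≤ e, so x ≤ d. Because d ≤ x, d = x. u | m and m | f, so u | f. From u = k, k | f. Since k = d, d | f. Because f > 0, d ≤ f. d = x, so x ≤ f.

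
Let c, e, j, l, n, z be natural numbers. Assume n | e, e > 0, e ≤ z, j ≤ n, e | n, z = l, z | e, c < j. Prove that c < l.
Because n | e and e | n, n = e. z | e and e > 0, hence z ≤ e. e ≤ z, so e = z. Since n = e, n = z. Because c < j and j ≤ n, c < n. Since n = z, c < z. Since z = l, c < l.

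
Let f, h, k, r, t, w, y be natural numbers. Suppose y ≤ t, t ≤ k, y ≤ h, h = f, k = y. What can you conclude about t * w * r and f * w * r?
t * w * r ≤ f * w * r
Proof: From k = y and t ≤ k, t ≤ y. y ≤ t, so y = t. From h = f and y ≤ h, y ≤ f. y = t, so t ≤ f. By multiplying by a non-negative, t * w ≤ f * w. By multiplying by a non-negative, t * w * r ≤ f * w * r.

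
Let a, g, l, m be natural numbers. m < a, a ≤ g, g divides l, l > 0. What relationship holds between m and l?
m < l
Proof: From m < a and a ≤ g, m < g. g divides l and l > 0, therefore g ≤ l. Since m < g, m < l.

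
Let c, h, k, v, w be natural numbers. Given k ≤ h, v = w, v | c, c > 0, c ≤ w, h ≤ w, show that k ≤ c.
v = w and v | c, therefore w | c. Since c > 0, w ≤ c. c ≤ w, so w = c. From h ≤ w, h ≤ c. Since k ≤ h, k ≤ c.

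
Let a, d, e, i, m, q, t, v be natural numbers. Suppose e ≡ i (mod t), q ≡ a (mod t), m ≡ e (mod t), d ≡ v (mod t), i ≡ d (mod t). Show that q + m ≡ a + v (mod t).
Because m ≡ e (mod t) and e ≡ i (mod t), m ≡ i (mod t). i ≡ d (mod t), so m ≡ d (mod t). Since d ≡ v (mod t), m ≡ v (mod t). Since q ≡ a (mod t), q + m ≡ a + v (mod t).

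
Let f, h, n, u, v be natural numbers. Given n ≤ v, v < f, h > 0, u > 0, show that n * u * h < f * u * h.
n ≤ v and v < f, so n < f. Since u > 0, by multiplying by a positive, n * u < f * u. Combining with h > 0, by multiplying by a positive, n * u * h < f * u * h.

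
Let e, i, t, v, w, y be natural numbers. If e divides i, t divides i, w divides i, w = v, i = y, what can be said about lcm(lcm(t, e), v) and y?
lcm(lcm(t, e), v) divides y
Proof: From t divides i and e divides i, lcm(t, e) divides i. Since w = v and w divides i, v divides i. Because lcm(t, e) divides i, lcm(lcm(t, e), v) divides i. Since i = y, lcm(lcm(t, e), v) divides y.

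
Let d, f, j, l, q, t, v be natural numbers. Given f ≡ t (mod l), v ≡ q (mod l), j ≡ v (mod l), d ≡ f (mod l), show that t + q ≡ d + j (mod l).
Since d ≡ f (mod l) and f ≡ t (mod l), d ≡ t (mod l). j ≡ v (mod l) and v ≡ q (mod l), so j ≡ q (mod l). Since d ≡ t (mod l), d + j ≡ t + q (mod l). Then t + q ≡ d + j (mod l).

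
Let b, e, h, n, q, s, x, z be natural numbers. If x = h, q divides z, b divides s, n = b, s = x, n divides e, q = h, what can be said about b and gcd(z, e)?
b divides gcd(z, e)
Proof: s = x and b divides s, hence b divides x. Since x = h, b divides h. q = h and q divides z, therefore h divides z. b divides h, so b divides z. n = b and n divides e, so b divides e. b divides z, so b divides gcd(z, e).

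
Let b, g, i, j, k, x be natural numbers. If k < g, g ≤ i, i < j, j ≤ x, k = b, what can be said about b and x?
b < x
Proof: From k < g and g ≤ i, k < i. i < j and j ≤ x, so i < x. Since k < i, k < x. Since k = b, b < x.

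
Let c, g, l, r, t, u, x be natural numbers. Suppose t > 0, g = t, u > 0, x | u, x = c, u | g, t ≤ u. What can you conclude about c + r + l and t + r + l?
c + r + l ≤ t + r + l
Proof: g = t and u | g, hence u | t. Since t > 0, u ≤ t. Since t ≤ u, u = t. Since x | u and u > 0, x ≤ u. Since x = c, c ≤ u. Since u = t, c ≤ t. Then c + r ≤ t + r. Then c + r + l ≤ t + r + l.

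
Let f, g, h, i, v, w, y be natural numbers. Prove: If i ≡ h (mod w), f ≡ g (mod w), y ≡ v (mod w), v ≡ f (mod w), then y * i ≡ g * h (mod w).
Because y ≡ v (mod w) and v ≡ f (mod w), y ≡ f (mod w). Since f ≡ g (mod w), y ≡ g (mod w). Combining with i ≡ h (mod w), by multiplying congruences, y * i ≡ g * h (mod w).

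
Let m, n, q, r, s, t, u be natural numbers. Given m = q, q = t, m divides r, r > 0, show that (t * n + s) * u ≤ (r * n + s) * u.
m = q and q = t, therefore m = t. Since m divides r, t divides r. Since r > 0, t ≤ r. By multiplying by a non-negative, t * n ≤ r * n. Then t * n + s ≤ r * n + s. By multiplying by a non-negative, (t * n + s) * u ≤ (r * n + s) * u.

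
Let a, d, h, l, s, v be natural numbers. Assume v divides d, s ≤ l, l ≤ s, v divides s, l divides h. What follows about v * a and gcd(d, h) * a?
v * a divides gcd(d, h) * a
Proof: Because s ≤ l and l ≤ s, s = l. v divides s, so v divides l. l divides h, so v divides h. v divides d, so v divides gcd(d, h). Then v * a divides gcd(d, h) * a.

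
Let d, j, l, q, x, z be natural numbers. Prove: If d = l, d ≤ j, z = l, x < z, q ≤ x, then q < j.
From z = l and x < z, x < l. Since q ≤ x, q < l. d = l and d ≤ j, so l ≤ j. q < l, so q < j.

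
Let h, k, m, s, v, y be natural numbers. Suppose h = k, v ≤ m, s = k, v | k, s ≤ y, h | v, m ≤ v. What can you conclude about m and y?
m ≤ y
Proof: From h = k and h | v, k | v. From v | k, k = v. s = k, so s = v. v ≤ m and m ≤ v, hence v = m. s = v, so s = m. Since s ≤ y, m ≤ y.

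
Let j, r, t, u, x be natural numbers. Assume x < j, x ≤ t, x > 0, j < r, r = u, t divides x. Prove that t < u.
t divides x and x > 0, thus t ≤ x. Since x ≤ t, x = t. Since x < j, t < j. From r = u and j < r, j < u. t < j, so t < u.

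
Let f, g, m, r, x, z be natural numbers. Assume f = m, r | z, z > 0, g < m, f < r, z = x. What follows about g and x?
g < x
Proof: f = m and f < r, thus m < r. From g < m, g < r. r | z and z > 0, thus r ≤ z. Since g < r, g < z. z = x, so g < x.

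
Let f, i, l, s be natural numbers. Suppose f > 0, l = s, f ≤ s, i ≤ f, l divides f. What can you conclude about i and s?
i ≤ s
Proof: l divides f and f > 0, thus l ≤ f. Since l = s, s ≤ f. f ≤ s, so f = s. Since i ≤ f, i ≤ s.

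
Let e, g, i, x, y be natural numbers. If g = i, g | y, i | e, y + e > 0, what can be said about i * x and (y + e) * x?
i * x ≤ (y + e) * x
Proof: g = i and g | y, therefore i | y. Since i | e, i | y + e. Since y + e > 0, i ≤ y + e. Then i * x ≤ (y + e) * x.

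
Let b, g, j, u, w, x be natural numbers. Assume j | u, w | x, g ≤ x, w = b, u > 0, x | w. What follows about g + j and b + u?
g + j ≤ b + u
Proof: x | w and w | x, thus x = w. Since w = b, x = b. Since g ≤ x, g ≤ b. Because j | u and u > 0, j ≤ u. From g ≤ b, g + j ≤ b + u.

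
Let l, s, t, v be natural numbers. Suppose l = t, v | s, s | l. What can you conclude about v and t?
v | t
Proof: v | s and s | l, so v | l. Because l = t, v | t.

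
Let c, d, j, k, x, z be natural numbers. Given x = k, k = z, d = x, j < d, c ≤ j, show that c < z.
d = x and x = k, thus d = k. j < d, so j < k. Since k = z, j < z. c ≤ j, so c < z.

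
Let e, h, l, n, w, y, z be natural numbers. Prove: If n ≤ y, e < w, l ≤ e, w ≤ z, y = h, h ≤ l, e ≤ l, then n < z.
Since y = h and n ≤ y, n ≤ h. h ≤ l, so n ≤ l. e ≤ l and l ≤ e, thus e = l. e < w and w ≤ z, thus e < z. Since e = l, l < z. From n ≤ l, n < z.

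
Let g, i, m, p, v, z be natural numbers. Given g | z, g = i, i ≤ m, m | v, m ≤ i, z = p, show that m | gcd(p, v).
i ≤ m and m ≤ i, so i = m. Since g = i, g = m. g | z, so m | z. z = p, so m | p. Since m | v, m | gcd(p, v).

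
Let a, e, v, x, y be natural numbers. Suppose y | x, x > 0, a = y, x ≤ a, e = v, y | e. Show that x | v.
From y | x and x > 0, y ≤ x. a = y and x ≤ a, hence x ≤ y. y ≤ x, so y = x. e = v and y | e, hence y | v. From y = x, x | v.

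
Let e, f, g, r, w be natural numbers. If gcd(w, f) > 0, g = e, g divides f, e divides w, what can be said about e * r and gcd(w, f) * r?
e * r ≤ gcd(w, f) * r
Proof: Because g = e and g divides f, e divides f. e divides w, so e divides gcd(w, f). gcd(w, f) > 0, so e ≤ gcd(w, f). By multiplying by a non-negative, e * r ≤ gcd(w, f) * r.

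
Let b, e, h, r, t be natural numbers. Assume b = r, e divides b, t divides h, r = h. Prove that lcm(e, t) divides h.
b = r and r = h, thus b = h. Since e divides b, e divides h. Since t divides h, lcm(e, t) divides h.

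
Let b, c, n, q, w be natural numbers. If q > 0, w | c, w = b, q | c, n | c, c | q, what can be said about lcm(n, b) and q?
lcm(n, b) ≤ q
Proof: c | q and q | c, hence c = q. w = b and w | c, so b | c. Since n | c, lcm(n, b) | c. c = q, so lcm(n, b) | q. Since q > 0, lcm(n, b) ≤ q.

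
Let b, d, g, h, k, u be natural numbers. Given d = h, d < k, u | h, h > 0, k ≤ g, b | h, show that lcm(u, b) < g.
u | h and b | h, therefore lcm(u, b) | h. h > 0, so lcm(u, b) ≤ h. d = h and d < k, so h < k. k ≤ g, so h < g. Since lcm(u, b) ≤ h, lcm(u, b) < g.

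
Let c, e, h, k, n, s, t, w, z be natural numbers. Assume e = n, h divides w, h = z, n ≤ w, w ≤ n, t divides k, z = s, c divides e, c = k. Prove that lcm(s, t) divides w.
Since h = z and z = s, h = s. Since h divides w, s divides w. Because n ≤ w and w ≤ n, n = w. e = n and c divides e, hence c divides n. Since c = k, k divides n. Since t divides k, t divides n. n = w, so t divides w. Since s divides w, lcm(s, t) divides w.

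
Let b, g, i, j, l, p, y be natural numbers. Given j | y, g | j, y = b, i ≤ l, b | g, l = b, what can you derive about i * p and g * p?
i * p ≤ g * p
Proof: g | j and j | y, hence g | y. Since y = b, g | b. Since b | g, b = g. l = b, so l = g. Since i ≤ l, i ≤ g. Then i * p ≤ g * p.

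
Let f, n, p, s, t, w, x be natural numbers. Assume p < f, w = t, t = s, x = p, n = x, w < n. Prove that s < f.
w = t and t = s, so w = s. From n = x and x = p, n = p. From w < n, w < p. Because w = s, s < p. p < f, so s < f.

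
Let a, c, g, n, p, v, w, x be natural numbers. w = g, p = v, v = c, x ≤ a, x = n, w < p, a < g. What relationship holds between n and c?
n < c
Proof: From p = v and v = c, p = c. From w = g and w < p, g < p. From a < g, a < p. Since p = c, a < c. x ≤ a, so x < c. Because x = n, n < c.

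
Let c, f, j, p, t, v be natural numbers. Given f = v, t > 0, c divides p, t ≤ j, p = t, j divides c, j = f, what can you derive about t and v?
t = v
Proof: Because j divides c and c divides p, j divides p. p = t, so j divides t. Because t > 0, j ≤ t. Since t ≤ j, t = j. Since j = f, t = f. Because f = v, t = v.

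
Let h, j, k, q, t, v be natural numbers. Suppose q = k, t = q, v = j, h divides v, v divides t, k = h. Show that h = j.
From t = q and q = k, t = k. v divides t, so v divides k. k = h, so v divides h. h divides v, so h = v. Since v = j, h = j.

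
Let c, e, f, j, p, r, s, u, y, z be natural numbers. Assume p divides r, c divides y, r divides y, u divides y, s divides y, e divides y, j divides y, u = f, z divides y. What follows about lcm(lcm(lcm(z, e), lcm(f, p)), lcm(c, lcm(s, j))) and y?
lcm(lcm(lcm(z, e), lcm(f, p)), lcm(c, lcm(s, j))) divides y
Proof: z divides y and e divides y, hence lcm(z, e) divides y. From u = f and u divides y, f divides y. p divides r and r divides y, thus p divides y. From f divides y, lcm(f, p) divides y. Since lcm(z, e) divides y, lcm(lcm(z, e), lcm(f, p)) divides y. s divides y and j divides y, thus lcm(s, j) divides y. From c divides y, lcm(c, lcm(s, j)) divides y. lcm(lcm(z, e), lcm(f, p)) divides y, so lcm(lcm(lcm(z, e), lcm(f, p)), lcm(c, lcm(s, j))) divides y.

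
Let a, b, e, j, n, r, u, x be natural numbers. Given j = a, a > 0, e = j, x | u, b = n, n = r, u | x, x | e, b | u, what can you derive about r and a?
r ≤ a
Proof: Because b = n and n = r, b = r. u | x and x | u, hence u = x. Since b | u, b | x. e = j and x | e, thus x | j. Since b | x, b | j. b = r, so r | j. j = a, so r | a. a > 0, so r ≤ a.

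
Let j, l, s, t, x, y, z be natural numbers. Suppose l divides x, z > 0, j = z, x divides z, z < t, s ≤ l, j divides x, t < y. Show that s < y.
j = z and j divides x, so z divides x. Because x divides z, x = z. l divides x, so l divides z. Since z > 0, l ≤ z. s ≤ l, so s ≤ z. z < t and t < y, hence z < y. Since s ≤ z, s < y.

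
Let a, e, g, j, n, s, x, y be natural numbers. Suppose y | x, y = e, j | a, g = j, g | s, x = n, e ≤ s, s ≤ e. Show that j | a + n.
s ≤ e and e ≤ s, hence s = e. g | s, so g | e. y = e and y | x, so e | x. Since g | e, g | x. Since x = n, g | n. Since g = j, j | n. j | a, so j | a + n.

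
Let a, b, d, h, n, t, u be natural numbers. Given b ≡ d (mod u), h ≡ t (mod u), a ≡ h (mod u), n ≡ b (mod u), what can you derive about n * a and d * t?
n * a ≡ d * t (mod u)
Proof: From n ≡ b (mod u) and b ≡ d (mod u), n ≡ d (mod u). Because a ≡ h (mod u) and h ≡ t (mod u), a ≡ t (mod u). Since n ≡ d (mod u), n * a ≡ d * t (mod u).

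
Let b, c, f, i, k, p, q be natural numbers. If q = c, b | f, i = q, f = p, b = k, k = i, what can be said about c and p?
c | p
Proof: From i = q and q = c, i = c. Since f = p and b | f, b | p. From b = k, k | p. k = i, so i | p. i = c, so c | p.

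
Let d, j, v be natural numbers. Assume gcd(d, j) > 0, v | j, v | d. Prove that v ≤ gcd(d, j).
v | d and v | j, therefore v | gcd(d, j). Since gcd(d, j) > 0, v ≤ gcd(d, j).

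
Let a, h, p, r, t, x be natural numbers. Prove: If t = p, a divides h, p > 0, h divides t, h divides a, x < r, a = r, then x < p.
h divides a and a divides h, thus h = a. a = r, so h = r. Because t = p and h divides t, h divides p. From h = r, r divides p. p > 0, so r ≤ p. x < r, so x < p.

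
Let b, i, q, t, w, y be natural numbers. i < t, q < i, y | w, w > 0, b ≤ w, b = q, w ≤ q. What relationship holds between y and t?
y < t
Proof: b = q and b ≤ w, so q ≤ w. Since w ≤ q, w = q. y | w and w > 0, therefore y ≤ w. Since w = q, y ≤ q. q < i and i < t, thus q < t. Since y ≤ q, y < t.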